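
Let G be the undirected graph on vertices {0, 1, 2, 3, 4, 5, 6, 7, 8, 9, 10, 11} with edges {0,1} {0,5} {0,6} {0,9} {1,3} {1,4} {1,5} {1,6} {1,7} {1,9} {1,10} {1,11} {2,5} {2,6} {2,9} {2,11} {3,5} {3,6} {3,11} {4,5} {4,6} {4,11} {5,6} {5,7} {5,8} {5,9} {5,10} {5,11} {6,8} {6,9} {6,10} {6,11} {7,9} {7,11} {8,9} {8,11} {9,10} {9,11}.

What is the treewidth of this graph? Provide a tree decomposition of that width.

Treewidth 4.
One such decomposition:
Bags: B1 = {1, 5, 6, 9, 11}  B2 = {1, 4, 5, 6, 11}  B3 = {0, 1, 5, 6, 9}  B4 = {2, 5, 6, 9, 11}  B5 = {1, 5, 6, 9, 10}  B6 = {1, 5, 7, 9, 11}  B7 = {1, 3, 5, 6, 11}  B8 = {5, 6, 8, 9, 11}
Tree: B1–B2, B1–B3, B1–B4, B1–B5, B1–B6, B2–B7, B4–B8

Each bag holds 5 vertices, so the decomposition has width 4, which upper-bounds the treewidth. Conversely, {5, 6, 8, 9, 11} is a clique of size 5, and the vertices of any clique must share a bag in every tree decomposition; so some bag has ≥ 5 vertices and tw(G) ≥ 4. Combining the bounds, tw(G) = 4.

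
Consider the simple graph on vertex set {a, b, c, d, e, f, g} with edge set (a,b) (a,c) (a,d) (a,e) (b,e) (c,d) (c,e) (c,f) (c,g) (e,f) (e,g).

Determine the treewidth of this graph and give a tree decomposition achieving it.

Every bag has size at most 3, so the width is 3 − 1 = 2 and tw(G) ≤ 2. Conversely, {a, c, d} is a clique of size 3, and the vertices of any clique must share a bag in every tree decomposition; so some bag has ≥ 3 vertices and tw(G) ≥ 2. Hence tw(G) = 2 exactly.

Treewidth 2.
One such decomposition:
Bags: B1 = {a, b, e}  B2 = {a, c, e}  B3 = {c, e, f}  B4 = {a, c, d}  B5 = {c, e, g}
Tree: B1–B2, B2–B3, B2–B4, B2–B5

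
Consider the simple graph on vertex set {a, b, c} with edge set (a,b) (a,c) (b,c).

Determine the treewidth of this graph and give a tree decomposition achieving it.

Treewidth 2.
One optimal decomposition is:
Bags: B1 = {a, b, c}
Tree: (single bag)

With just one bag of size 3, the width is 3 − 1 = 2, so tw(G) ≤ 2. For the lower bound, the 3 vertices {a, b, c} are pairwise adjacent, and any tree decomposition puts a clique entirely inside one bag — forcing width ≥ 2. Hence tw(G) = 2 exactly.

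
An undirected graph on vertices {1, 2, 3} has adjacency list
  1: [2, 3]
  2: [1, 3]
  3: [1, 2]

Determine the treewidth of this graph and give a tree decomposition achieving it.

With just one bag of size 3, the width is 3 − 1 = 2, so tw(G) ≤ 2. For the lower bound, the 3 vertices {1, 2, 3} are pairwise adjacent, and any tree decomposition puts a clique entirely inside one bag — forcing width ≥ 2. The upper and lower bounds meet at 2, so that is the treewidth.

Treewidth 2.
Bags: B1 = {1, 2, 3}
Tree: (single bag)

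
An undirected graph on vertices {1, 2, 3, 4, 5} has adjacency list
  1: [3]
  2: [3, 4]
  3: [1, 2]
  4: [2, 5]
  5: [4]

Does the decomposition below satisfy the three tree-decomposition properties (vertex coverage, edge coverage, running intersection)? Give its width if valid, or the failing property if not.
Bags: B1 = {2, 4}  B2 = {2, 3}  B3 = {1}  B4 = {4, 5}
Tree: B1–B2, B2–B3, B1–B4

A tree decomposition must satisfy three properties: every vertex lies in some bag; for every edge, both endpoints lie together in some bag; and for every vertex, the bags containing it form a connected subtree. Here edge (3,1) lies in no bag, so the decomposition is invalid.

No — edge (3,1) lies in no bag.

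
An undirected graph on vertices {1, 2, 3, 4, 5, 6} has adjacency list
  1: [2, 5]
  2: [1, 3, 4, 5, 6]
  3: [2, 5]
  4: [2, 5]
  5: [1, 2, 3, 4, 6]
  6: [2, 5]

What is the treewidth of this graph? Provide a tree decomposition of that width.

Treewidth 2.
One such decomposition:
Bags: B1 = {1, 2, 5}  B2 = {2, 5, 6}  B3 = {2, 4, 5}  B4 = {2, 3, 5}
Tree: B1–B2, B1–B3, B1–B4

The largest bag has 3 vertices, giving width 2; this decomposition certifies tw(G) ≤ 2. Conversely, {1, 2, 5} is a clique of size 3, and the vertices of any clique must share a bag in every tree decomposition; so some bag has ≥ 3 vertices and tw(G) ≥ 2. Combining the bounds, tw(G) = 2.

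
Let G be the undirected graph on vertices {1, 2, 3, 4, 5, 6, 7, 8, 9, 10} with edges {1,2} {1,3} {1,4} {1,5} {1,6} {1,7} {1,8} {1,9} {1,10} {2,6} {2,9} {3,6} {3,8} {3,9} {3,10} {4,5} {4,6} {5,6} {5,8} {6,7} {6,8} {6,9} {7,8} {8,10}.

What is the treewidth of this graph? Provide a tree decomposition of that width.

Every bag has size at most 4, so the width is 4 − 1 = 3 and tw(G) ≤ 3. For the lower bound, the 4 vertices {1, 3, 8, 10} are pairwise adjacent, and any tree decomposition puts a clique entirely inside one bag — forcing width ≥ 3. Therefore the treewidth is 3.

Treewidth 3.
One such decomposition:
Bags: B1 = {1, 4, 5, 6}  B2 = {1, 5, 6, 8}  B3 = {1, 3, 6, 8}  B4 = {1, 3, 6, 9}  B5 = {1, 6, 7, 8}  B6 = {1, 2, 6, 9}  B7 = {1, 3, 8, 10}
Tree: B1–B2, B2–B3, B3–B4, B2–B5, B4–B6, B3–B7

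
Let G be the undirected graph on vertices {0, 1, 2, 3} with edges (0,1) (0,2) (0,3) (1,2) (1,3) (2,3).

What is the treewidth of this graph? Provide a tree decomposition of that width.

Treewidth 3.
Bags: B1 = {0, 1, 2, 3}
Tree: (single bag)

With just one bag of size 4, the width is 4 − 1 = 3, so tw(G) ≤ 3. Conversely, {0, 1, 2, 3} is a clique of size 4, and the vertices of any clique must share a bag in every tree decomposition; so some bag has ≥ 4 vertices and tw(G) ≥ 3. Hence tw(G) = 3 exactly.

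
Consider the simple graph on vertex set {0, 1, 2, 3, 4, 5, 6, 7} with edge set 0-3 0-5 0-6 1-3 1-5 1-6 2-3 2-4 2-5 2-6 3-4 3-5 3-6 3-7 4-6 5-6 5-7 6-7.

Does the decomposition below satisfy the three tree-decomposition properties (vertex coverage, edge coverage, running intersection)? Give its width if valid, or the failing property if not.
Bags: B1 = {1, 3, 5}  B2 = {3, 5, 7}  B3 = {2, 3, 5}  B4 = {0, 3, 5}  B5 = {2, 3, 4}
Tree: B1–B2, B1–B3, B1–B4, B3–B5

A tree decomposition must satisfy three properties: every vertex lies in some bag; for every edge, both endpoints lie together in some bag; and for every vertex, the bags containing it form a connected subtree. Here vertex 6 appears in no bag, so the decomposition is invalid.

No — vertex 6 appears in no bag.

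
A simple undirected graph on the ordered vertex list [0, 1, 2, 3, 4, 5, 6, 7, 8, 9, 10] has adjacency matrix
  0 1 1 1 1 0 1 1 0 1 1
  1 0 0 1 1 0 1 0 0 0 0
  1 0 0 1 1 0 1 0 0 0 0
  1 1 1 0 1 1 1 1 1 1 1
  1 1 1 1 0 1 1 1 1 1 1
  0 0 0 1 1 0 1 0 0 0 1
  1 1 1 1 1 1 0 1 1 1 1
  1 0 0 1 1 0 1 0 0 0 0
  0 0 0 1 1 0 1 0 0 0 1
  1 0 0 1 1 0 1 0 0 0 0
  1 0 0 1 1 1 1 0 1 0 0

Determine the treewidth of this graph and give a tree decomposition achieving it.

Treewidth 4.
One such decomposition:
Bags: B1 = {0, 3, 4, 6, 10}  B2 = {0, 1, 3, 4, 6}  B3 = {0, 3, 4, 6, 9}  B4 = {0, 3, 4, 6, 7}  B5 = {3, 4, 6, 8, 10}  B6 = {3, 4, 5, 6, 10}  B7 = {0, 2, 3, 4, 6}
Tree: B1–B2, B2–B3, B2–B4, B1–B5, B1–B6, B2–B7

The largest bag has 5 vertices, giving width 4; this decomposition certifies tw(G) ≤ 4. For the lower bound, the 5 vertices {0, 1, 3, 4, 6} are pairwise adjacent, and any tree decomposition puts a clique entirely inside one bag — forcing width ≥ 4. Therefore the treewidth is 4.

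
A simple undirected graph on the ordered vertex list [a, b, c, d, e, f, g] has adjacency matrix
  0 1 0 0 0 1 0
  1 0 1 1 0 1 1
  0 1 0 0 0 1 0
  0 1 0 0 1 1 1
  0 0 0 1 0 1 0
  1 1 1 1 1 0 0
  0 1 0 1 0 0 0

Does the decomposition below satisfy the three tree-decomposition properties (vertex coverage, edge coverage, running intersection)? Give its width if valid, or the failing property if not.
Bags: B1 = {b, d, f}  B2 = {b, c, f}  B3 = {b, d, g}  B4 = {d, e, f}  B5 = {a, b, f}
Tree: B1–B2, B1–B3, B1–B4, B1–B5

Yes; width 2.

Checking the three conditions: (i) the bags cover all of {a, b, c, d, e, f, g}; (ii) for each edge, some bag contains both endpoints; (iii) the bags containing any fixed vertex form a subtree. All hold, so the decomposition is valid with width 3 − 1 = 2.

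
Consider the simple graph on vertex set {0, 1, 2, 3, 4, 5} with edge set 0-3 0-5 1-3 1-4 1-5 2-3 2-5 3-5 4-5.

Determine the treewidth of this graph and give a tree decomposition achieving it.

Each bag holds 3 vertices, so the decomposition has width 2, which upper-bounds the treewidth. On the other hand G contains the 3-clique {0, 3, 5}. A clique must lie in a single bag of any decomposition, so no decomposition can have width below 2. Hence tw(G) = 2 exactly.

Treewidth 2.
Bags: B1 = {1, 4, 5}  B2 = {1, 3, 5}  B3 = {0, 3, 5}  B4 = {2, 3, 5}
Tree: B1–B2, B2–B3, B3–B4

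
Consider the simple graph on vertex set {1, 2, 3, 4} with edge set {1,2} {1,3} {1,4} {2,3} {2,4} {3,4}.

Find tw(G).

3

A width-3 tree decomposition is:
Bags: B1 = {1, 2, 3, 4}
Tree: (single bag)
A single bag containing all 4 vertices is trivially a valid decomposition of width 3. Conversely, {1, 2, 3, 4} is a clique of size 4, and the vertices of any clique must share a bag in every tree decomposition; so some bag has ≥ 4 vertices and tw(G) ≥ 3. Therefore the treewidth is 3.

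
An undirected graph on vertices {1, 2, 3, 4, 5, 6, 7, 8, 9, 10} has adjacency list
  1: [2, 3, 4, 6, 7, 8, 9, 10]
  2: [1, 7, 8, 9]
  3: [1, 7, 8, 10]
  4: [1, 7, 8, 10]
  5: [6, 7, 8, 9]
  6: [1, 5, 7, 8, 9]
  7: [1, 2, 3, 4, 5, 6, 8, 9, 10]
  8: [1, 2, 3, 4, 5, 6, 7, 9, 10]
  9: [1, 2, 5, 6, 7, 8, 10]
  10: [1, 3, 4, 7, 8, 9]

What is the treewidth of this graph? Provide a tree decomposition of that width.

The largest bag has 5 vertices, giving width 4; this decomposition certifies tw(G) ≤ 4. For the lower bound, the 5 vertices {1, 2, 7, 8, 9} are pairwise adjacent, and any tree decomposition puts a clique entirely inside one bag — forcing width ≥ 4. Therefore the treewidth is 4.

Treewidth 4.
One such decomposition:
Bags: B1 = {1, 7, 8, 9, 10}  B2 = {1, 2, 7, 8, 9}  B3 = {1, 3, 7, 8, 10}  B4 = {1, 6, 7, 8, 9}  B5 = {1, 4, 7, 8, 10}  B6 = {5, 6, 7, 8, 9}
Tree: B1–B2, B1–B3, B1–B4, B1–B5, B4–B6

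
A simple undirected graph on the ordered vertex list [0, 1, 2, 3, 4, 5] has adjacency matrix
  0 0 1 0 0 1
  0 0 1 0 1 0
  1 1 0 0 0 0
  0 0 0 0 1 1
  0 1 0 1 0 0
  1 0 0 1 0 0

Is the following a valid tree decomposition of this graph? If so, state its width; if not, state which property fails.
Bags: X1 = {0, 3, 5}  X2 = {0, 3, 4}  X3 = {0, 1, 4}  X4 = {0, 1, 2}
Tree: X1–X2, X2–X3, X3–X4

Yes; width 2.

Every vertex of G appears in some bag (union = {0, 1, 2, 3, 4, 5}); every edge is covered by a bag; and for each vertex v the set of bags containing v is connected in the bag tree. The decomposition is therefore valid. The largest bag has 3 vertices, so the width is 2.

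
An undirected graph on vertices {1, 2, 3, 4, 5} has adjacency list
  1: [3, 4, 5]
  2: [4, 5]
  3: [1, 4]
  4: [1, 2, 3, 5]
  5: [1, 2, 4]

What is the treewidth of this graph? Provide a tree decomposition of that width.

Treewidth 2.
Bags: B1 = {1, 4, 5}  B2 = {1, 3, 4}  B3 = {2, 4, 5}
Tree: B1–B2, B1–B3

Each bag holds 3 vertices, so the decomposition has width 2, which upper-bounds the treewidth. For the lower bound, the 3 vertices {1, 3, 4} are pairwise adjacent, and any tree decomposition puts a clique entirely inside one bag — forcing width ≥ 2. The upper and lower bounds meet at 2, so that is the treewidth.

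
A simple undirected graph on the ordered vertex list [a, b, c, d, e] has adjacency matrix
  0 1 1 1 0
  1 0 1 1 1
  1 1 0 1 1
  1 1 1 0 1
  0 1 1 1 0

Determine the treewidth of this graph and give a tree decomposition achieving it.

Treewidth 3.
One such decomposition:
Bags: B1 = {a, b, c, d}  B2 = {b, c, d, e}
Tree: B1–B2

Each bag holds 4 vertices, so the decomposition has width 3, which upper-bounds the treewidth. For the lower bound, the 4 vertices {b, c, d, e} are pairwise adjacent, and any tree decomposition puts a clique entirely inside one bag — forcing width ≥ 3. The upper and lower bounds meet at 3, so that is the treewidth.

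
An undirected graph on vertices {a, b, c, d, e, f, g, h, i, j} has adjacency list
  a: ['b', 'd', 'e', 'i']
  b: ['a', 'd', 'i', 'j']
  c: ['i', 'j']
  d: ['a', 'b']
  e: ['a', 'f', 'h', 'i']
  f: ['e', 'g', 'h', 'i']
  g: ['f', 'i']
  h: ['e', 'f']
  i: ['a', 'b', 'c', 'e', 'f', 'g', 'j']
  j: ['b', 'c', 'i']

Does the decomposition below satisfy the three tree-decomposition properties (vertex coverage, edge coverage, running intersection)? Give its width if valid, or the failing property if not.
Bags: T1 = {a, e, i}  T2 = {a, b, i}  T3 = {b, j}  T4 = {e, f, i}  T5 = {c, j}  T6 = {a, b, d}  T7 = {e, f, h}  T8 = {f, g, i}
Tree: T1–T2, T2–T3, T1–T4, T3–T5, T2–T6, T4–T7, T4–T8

No — edge (i,j) lies in no bag.

A tree decomposition must satisfy three properties: every vertex lies in some bag; for every edge, both endpoints lie together in some bag; and for every vertex, the bags containing it form a connected subtree. Here edge (i,j) lies in no bag, so the decomposition is invalid.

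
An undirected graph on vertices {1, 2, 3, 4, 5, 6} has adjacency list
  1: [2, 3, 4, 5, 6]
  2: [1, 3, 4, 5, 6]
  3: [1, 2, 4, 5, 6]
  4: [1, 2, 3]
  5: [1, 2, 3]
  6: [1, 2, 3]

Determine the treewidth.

3

A width-3 tree decomposition is:
Bags: B1 = {1, 2, 3, 6}  B2 = {1, 2, 3, 4}  B3 = {1, 2, 3, 5}
Tree: B1–B2, B1–B3
The largest bag has 4 vertices, giving width 3; this decomposition certifies tw(G) ≤ 3. For the lower bound, the 4 vertices {1, 2, 3, 4} are pairwise adjacent, and any tree decomposition puts a clique entirely inside one bag — forcing width ≥ 3. The upper and lower bounds meet at 3, so that is the treewidth.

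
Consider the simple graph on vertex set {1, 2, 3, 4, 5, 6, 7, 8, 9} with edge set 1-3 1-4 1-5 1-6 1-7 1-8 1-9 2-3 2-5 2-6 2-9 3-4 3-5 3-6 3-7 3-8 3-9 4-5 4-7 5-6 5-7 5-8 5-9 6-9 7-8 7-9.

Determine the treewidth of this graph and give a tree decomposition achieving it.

Each bag holds 5 vertices, so the decomposition has width 4, which upper-bounds the treewidth. Conversely, {1, 3, 5, 6, 9} is a clique of size 5, and the vertices of any clique must share a bag in every tree decomposition; so some bag has ≥ 5 vertices and tw(G) ≥ 4. The upper and lower bounds meet at 4, so that is the treewidth.

Treewidth 4.
One optimal decomposition is:
Bags: B1 = {1, 3, 5, 6, 9}  B2 = {1, 3, 5, 7, 9}  B3 = {1, 3, 5, 7, 8}  B4 = {2, 3, 5, 6, 9}  B5 = {1, 3, 4, 5, 7}
Tree: B1–B2, B2–B3, B1–B4, B3–B5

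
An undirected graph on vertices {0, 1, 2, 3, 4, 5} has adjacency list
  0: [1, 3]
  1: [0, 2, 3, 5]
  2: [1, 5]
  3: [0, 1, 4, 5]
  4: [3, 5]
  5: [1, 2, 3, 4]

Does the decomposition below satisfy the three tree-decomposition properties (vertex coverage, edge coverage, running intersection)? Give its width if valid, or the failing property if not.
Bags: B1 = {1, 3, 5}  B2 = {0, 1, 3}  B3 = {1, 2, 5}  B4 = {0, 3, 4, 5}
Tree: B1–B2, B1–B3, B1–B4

No — bags containing vertex 0 are not connected in the tree.

A tree decomposition must satisfy three properties: every vertex lies in some bag; for every edge, both endpoints lie together in some bag; and for every vertex, the bags containing it form a connected subtree. Here bags containing vertex 0 are not connected in the tree, so the decomposition is invalid.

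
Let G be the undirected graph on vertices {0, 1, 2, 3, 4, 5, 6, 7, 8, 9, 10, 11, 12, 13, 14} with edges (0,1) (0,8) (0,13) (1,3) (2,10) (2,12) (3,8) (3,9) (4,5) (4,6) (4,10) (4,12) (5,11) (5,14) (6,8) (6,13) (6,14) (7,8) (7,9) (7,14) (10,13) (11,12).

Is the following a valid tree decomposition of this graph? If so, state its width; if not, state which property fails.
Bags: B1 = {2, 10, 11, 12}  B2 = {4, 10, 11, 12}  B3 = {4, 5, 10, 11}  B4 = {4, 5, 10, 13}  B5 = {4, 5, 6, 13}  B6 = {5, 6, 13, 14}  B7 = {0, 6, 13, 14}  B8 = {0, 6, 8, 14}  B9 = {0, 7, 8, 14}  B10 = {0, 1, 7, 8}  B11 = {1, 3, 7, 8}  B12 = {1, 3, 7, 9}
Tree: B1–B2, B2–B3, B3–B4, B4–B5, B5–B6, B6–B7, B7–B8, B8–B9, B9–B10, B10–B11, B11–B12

Yes; width 3.

Every vertex of G appears in some bag (union = {0, 1, 2, 3, 4, 5, 6, 7, 8, 9, 10, 11, 12, 13, 14}); every edge is covered by a bag; and for each vertex v the set of bags containing v is connected in the bag tree. The decomposition is therefore valid. The largest bag has 4 vertices, so the width is 3.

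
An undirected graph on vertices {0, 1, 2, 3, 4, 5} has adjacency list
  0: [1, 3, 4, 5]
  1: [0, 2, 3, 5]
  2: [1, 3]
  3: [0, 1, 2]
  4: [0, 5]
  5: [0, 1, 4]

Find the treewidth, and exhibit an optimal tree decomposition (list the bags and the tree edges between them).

The largest bag has 3 vertices, giving width 2; this decomposition certifies tw(G) ≤ 2. On the other hand G contains the 3-clique {0, 1, 3}. A clique must lie in a single bag of any decomposition, so no decomposition can have width below 2. Hence tw(G) = 2 exactly.

Treewidth 2.
Bags: B1 = {0, 1, 5}  B2 = {0, 1, 3}  B3 = {1, 2, 3}  B4 = {0, 4, 5}
Tree: B1–B2, B2–B3, B1–B4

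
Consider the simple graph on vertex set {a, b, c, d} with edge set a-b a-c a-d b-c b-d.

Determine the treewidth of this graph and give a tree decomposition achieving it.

Each bag holds 3 vertices, so the decomposition has width 2, which upper-bounds the treewidth. Conversely, {a, b, d} is a clique of size 3, and the vertices of any clique must share a bag in every tree decomposition; so some bag has ≥ 3 vertices and tw(G) ≥ 2. Combining the bounds, tw(G) = 2.

Treewidth 2.
One optimal decomposition is:
Bags: B1 = {a, b, c}  B2 = {a, b, d}
Tree: B1–B2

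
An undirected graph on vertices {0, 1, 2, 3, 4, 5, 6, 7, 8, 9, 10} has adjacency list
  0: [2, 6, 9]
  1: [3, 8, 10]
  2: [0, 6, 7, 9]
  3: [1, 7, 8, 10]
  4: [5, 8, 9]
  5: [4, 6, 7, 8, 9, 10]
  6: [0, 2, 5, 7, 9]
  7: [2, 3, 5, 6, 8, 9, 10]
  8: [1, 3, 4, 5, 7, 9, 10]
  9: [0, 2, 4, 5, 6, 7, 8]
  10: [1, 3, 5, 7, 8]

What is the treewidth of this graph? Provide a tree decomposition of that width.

Treewidth 3.
Bags: B1 = {5, 7, 8, 10}  B2 = {3, 7, 8, 10}  B3 = {5, 7, 8, 9}  B4 = {5, 6, 7, 9}  B5 = {2, 6, 7, 9}  B6 = {4, 5, 8, 9}  B7 = {1, 3, 8, 10}  B8 = {0, 2, 6, 9}
Tree: B1–B2, B1–B3, B3–B4, B4–B5, B3–B6, B2–B7, B5–B8

The largest bag has 4 vertices, giving width 3; this decomposition certifies tw(G) ≤ 3. On the other hand G contains the 4-clique {0, 2, 6, 9}. A clique must lie in a single bag of any decomposition, so no decomposition can have width below 3. Hence tw(G) = 3 exactly.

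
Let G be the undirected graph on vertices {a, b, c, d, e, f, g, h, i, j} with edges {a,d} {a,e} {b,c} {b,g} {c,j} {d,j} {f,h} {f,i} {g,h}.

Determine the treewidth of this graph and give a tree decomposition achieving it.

The largest bag has 2 vertices, giving width 1; this decomposition certifies tw(G) ≤ 1. Any graph with an edge has treewidth ≥ 1, and G has the edge e–a. Hence tw(G) = 1 exactly.

Treewidth 1.
Bags: B1 = {a, e}  B2 = {a, d}  B3 = {d, j}  B4 = {c, j}  B5 = {b, c}  B6 = {b, g}  B7 = {g, h}  B8 = {f, h}  B9 = {f, i}
Tree: B1–B2, B2–B3, B3–B4, B4–B5, B5–B6, B6–B7, B7–B8, B8–B9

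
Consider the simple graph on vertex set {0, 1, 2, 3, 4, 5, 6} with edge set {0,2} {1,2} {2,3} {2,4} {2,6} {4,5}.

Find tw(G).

1

A width-1 tree decomposition is:
Bags: B1 = {2, 3}  B2 = {1, 2}  B3 = {2, 6}  B4 = {0, 2}  B5 = {2, 4}  B6 = {4, 5}
Tree: B1–B2, B1–B3, B2–B4, B2–B5, B5–B6
Each bag holds 2 vertices, so the decomposition has width 1, which upper-bounds the treewidth. G has an edge, so its treewidth is at least 1. Combining the bounds, tw(G) = 1.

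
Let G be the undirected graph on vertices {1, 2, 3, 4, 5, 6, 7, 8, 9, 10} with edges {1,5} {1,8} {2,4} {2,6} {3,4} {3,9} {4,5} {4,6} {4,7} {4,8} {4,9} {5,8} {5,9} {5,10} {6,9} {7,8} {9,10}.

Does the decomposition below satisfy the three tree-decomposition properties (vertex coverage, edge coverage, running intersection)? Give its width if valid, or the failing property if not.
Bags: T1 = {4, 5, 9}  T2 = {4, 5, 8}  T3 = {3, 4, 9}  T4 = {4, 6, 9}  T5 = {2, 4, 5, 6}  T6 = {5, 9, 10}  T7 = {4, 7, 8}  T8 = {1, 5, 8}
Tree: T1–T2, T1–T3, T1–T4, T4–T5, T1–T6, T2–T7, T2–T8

No — bags containing vertex 5 are not connected in the tree.

A tree decomposition must satisfy three properties: every vertex lies in some bag; for every edge, both endpoints lie together in some bag; and for every vertex, the bags containing it form a connected subtree. Here bags containing vertex 5 are not connected in the tree, so the decomposition is invalid.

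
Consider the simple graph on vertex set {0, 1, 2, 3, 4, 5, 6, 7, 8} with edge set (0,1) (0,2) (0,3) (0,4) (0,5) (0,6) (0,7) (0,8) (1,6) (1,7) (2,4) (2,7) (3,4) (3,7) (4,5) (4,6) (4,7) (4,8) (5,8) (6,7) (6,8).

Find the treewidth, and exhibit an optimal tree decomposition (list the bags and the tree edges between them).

Treewidth 3.
One such decomposition:
Bags: B1 = {0, 3, 4, 7}  B2 = {0, 4, 6, 7}  B3 = {0, 1, 6, 7}  B4 = {0, 4, 6, 8}  B5 = {0, 4, 5, 8}  B6 = {0, 2, 4, 7}
Tree: B1–B2, B2–B3, B2–B4, B4–B5, B2–B6

The largest bag has 4 vertices, giving width 3; this decomposition certifies tw(G) ≤ 3. On the other hand G contains the 4-clique {0, 1, 6, 7}. A clique must lie in a single bag of any decomposition, so no decomposition can have width below 3. Therefore the treewidth is 3.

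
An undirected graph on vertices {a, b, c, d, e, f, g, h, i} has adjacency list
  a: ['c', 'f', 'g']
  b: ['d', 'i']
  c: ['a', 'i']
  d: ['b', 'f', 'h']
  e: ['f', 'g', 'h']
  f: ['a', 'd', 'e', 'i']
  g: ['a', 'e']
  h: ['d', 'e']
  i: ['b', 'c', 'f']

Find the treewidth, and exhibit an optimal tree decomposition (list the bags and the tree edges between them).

Treewidth 3.
One such decomposition:
Bags: B1 = {a, c, e, g}  B2 = {a, c, e, f}  B3 = {c, e, f, i}  B4 = {e, f, h, i}  B5 = {d, f, h, i}  B6 = {b, d, h, i}
Tree: B1–B2, B2–B3, B3–B4, B4–B5, B5–B6

The largest bag has 4 vertices, giving width 3; this decomposition certifies tw(G) ≤ 3. For the lower bound: the 4 vertex sets {a,c,g}, {e}, {f}, {b,d,h,i} are disjoint, each induces a connected subgraph, and every pair is joined by at least one edge of G. Contracting each set to a single vertex therefore yields K_{4} as a minor, and since treewidth is minor-monotone, tw(G) ≥ tw(K_{4}) = 3. Hence tw(G) = 3 exactly.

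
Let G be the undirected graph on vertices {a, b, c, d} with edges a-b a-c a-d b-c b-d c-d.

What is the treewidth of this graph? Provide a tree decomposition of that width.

Treewidth 3.
One optimal decomposition is:
Bags: B1 = {a, b, c, d}
Tree: (single bag)

A single bag containing all 4 vertices is trivially a valid decomposition of width 3. Conversely, {a, b, c, d} is a clique of size 4, and the vertices of any clique must share a bag in every tree decomposition; so some bag has ≥ 4 vertices and tw(G) ≥ 3. Hence tw(G) = 3 exactly.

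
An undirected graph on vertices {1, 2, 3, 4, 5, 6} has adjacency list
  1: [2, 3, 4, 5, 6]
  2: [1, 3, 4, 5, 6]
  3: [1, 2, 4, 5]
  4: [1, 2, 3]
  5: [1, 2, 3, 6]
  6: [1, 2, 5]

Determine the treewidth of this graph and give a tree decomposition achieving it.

Every bag has size at most 4, so the width is 4 − 1 = 3 and tw(G) ≤ 3. Conversely, {1, 2, 3, 4} is a clique of size 4, and the vertices of any clique must share a bag in every tree decomposition; so some bag has ≥ 4 vertices and tw(G) ≥ 3. Combining the bounds, tw(G) = 3.

Treewidth 3.
Bags: B1 = {1, 2, 3, 5}  B2 = {1, 2, 3, 4}  B3 = {1, 2, 5, 6}
Tree: B1–B2, B1–B3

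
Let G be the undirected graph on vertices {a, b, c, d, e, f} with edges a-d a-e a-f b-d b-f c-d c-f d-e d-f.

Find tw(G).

2

A width-2 tree decomposition is:
Bags: B1 = {a, d, f}  B2 = {c, d, f}  B3 = {a, d, e}  B4 = {b, d, f}
Tree: B1–B2, B1–B3, B2–B4
The largest bag has 3 vertices, giving width 2; this decomposition certifies tw(G) ≤ 2. For the lower bound, the 3 vertices {a, d, e} are pairwise adjacent, and any tree decomposition puts a clique entirely inside one bag — forcing width ≥ 2. Therefore the treewidth is 2.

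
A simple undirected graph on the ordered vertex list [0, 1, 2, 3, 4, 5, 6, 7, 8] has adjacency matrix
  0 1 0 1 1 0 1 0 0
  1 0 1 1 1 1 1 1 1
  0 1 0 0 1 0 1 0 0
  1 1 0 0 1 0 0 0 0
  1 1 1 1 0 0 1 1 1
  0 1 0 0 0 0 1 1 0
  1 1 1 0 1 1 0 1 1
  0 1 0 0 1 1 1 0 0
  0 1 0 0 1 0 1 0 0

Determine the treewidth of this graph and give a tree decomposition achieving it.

Treewidth 3.
One optimal decomposition is:
Bags: B1 = {1, 4, 6, 7}  B2 = {0, 1, 4, 6}  B3 = {1, 4, 6, 8}  B4 = {1, 5, 6, 7}  B5 = {0, 1, 3, 4}  B6 = {1, 2, 4, 6}
Tree: B1–B2, B2–B3, B1–B4, B2–B5, B3–B6

Each bag holds 4 vertices, so the decomposition has width 3, which upper-bounds the treewidth. Conversely, {0, 1, 3, 4} is a clique of size 4, and the vertices of any clique must share a bag in every tree decomposition; so some bag has ≥ 4 vertices and tw(G) ≥ 3. Hence tw(G) = 3 exactly.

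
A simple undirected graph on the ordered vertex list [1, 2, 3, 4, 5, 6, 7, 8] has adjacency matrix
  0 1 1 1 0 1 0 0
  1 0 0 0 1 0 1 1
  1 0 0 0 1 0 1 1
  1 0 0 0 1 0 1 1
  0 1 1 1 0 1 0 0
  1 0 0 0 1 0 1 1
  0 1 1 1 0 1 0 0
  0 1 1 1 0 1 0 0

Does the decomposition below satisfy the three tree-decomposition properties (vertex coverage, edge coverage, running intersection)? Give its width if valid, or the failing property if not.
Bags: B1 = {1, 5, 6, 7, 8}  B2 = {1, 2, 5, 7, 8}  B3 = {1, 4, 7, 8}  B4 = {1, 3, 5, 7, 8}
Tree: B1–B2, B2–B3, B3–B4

A tree decomposition must satisfy three properties: every vertex lies in some bag; for every edge, both endpoints lie together in some bag; and for every vertex, the bags containing it form a connected subtree. Here edge (5,4) lies in no bag, so the decomposition is invalid.

No — edge (5,4) lies in no bag.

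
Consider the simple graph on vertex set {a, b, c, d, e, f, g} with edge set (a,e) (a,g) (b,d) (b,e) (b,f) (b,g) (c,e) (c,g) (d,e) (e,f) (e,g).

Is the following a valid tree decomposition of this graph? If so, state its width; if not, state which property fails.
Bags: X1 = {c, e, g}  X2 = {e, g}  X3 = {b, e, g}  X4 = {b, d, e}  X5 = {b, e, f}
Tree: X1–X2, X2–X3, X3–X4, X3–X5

No — vertex a appears in no bag.

A tree decomposition must satisfy three properties: every vertex lies in some bag; for every edge, both endpoints lie together in some bag; and for every vertex, the bags containing it form a connected subtree. Here vertex a appears in no bag, so the decomposition is invalid.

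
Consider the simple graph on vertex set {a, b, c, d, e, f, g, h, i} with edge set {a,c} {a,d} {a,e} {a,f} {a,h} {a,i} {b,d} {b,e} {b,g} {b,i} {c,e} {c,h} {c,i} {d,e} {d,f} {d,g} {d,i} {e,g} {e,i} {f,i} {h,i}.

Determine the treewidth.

A width-3 tree decomposition is:
Bags: B1 = {a, d, e, i}  B2 = {a, c, e, i}  B3 = {b, d, e, i}  B4 = {a, c, h, i}  B5 = {b, d, e, g}  B6 = {a, d, f, i}
Tree: B1–B2, B1–B3, B2–B4, B3–B5, B1–B6
The largest bag has 4 vertices, giving width 3; this decomposition certifies tw(G) ≤ 3. On the other hand G contains the 4-clique {b, d, e, g}. A clique must lie in a single bag of any decomposition, so no decomposition can have width below 3. Therefore the treewidth is 3.

3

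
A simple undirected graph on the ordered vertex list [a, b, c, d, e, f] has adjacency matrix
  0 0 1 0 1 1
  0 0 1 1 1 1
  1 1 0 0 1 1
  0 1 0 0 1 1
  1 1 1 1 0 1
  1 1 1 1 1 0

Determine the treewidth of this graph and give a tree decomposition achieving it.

The largest bag has 4 vertices, giving width 3; this decomposition certifies tw(G) ≤ 3. On the other hand G contains the 4-clique {b, d, e, f}. A clique must lie in a single bag of any decomposition, so no decomposition can have width below 3. Combining the bounds, tw(G) = 3.

Treewidth 3.
One such decomposition:
Bags: B1 = {b, c, e, f}  B2 = {b, d, e, f}  B3 = {a, c, e, f}
Tree: B1–B2, B1–B3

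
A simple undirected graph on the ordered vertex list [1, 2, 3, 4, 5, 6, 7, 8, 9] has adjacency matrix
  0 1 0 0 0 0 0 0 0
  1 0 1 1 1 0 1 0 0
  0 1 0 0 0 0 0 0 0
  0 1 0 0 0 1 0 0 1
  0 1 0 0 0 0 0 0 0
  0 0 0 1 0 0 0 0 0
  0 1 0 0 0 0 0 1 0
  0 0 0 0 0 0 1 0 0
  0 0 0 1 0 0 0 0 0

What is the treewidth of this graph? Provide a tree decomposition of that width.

The largest bag has 2 vertices, giving width 1; this decomposition certifies tw(G) ≤ 1. G has an edge, so its treewidth is at least 1. Hence tw(G) = 1 exactly.

Treewidth 1.
One optimal decomposition is:
Bags: B1 = {2, 4}  B2 = {2, 3}  B3 = {1, 2}  B4 = {2, 5}  B5 = {2, 7}  B6 = {4, 6}  B7 = {7, 8}  B8 = {4, 9}
Tree: B1–B2, B1–B3, B2–B4, B1–B5, B1–B6, B5–B7, B6–B8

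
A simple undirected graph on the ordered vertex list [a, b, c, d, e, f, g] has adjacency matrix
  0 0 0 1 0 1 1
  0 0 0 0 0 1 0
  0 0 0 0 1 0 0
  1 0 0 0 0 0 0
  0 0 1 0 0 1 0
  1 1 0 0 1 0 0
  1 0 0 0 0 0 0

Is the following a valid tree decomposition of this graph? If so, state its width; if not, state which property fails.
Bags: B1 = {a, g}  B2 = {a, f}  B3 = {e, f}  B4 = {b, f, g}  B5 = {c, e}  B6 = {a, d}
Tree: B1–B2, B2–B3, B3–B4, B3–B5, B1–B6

No — bags containing vertex g are not connected in the tree.

A tree decomposition must satisfy three properties: every vertex lies in some bag; for every edge, both endpoints lie together in some bag; and for every vertex, the bags containing it form a connected subtree. Here bags containing vertex g are not connected in the tree, so the decomposition is invalid.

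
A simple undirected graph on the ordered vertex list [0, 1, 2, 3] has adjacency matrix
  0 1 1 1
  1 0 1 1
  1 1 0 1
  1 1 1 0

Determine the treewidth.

A width-3 tree decomposition is:
Bags: B1 = {0, 1, 2, 3}
Tree: (single bag)
With just one bag of size 4, the width is 4 − 1 = 3, so tw(G) ≤ 3. For the lower bound, the 4 vertices {0, 1, 2, 3} are pairwise adjacent, and any tree decomposition puts a clique entirely inside one bag — forcing width ≥ 3. Combining the bounds, tw(G) = 3.

3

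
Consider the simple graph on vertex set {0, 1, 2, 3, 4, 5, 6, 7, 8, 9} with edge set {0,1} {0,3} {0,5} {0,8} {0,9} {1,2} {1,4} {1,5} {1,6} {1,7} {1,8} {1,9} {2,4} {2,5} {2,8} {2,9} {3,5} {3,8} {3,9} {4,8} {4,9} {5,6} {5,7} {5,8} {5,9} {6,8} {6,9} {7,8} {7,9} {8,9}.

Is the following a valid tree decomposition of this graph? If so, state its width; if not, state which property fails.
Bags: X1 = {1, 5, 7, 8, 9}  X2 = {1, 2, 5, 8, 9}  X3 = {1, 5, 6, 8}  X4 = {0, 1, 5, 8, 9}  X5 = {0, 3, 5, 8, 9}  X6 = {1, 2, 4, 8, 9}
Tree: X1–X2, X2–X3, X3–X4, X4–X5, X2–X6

A tree decomposition must satisfy three properties: every vertex lies in some bag; for every edge, both endpoints lie together in some bag; and for every vertex, the bags containing it form a connected subtree. Here edge (9,6) lies in no bag, so the decomposition is invalid.

No — edge (9,6) lies in no bag.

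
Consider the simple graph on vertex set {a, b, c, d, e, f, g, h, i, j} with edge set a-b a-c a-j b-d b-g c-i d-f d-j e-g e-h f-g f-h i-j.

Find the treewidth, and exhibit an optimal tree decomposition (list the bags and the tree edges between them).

Every bag has size at most 3, so the width is 3 − 1 = 2 and tw(G) ≤ 2. For the lower bound, G contains the cycle i–c–a–j–i, so G is not a forest; only forests have treewidth ≤ 1, hence tw(G) ≥ 2. Therefore the treewidth is 2.

Treewidth 2.
One such decomposition:
Bags: B1 = {c, i, j}  B2 = {a, c, j}  B3 = {a, d, j}  B4 = {a, b, d}  B5 = {b, d, f}  B6 = {b, f, g}  B7 = {f, g, h}  B8 = {e, g, h}
Tree: B1–B2, B2–B3, B3–B4, B4–B5, B5–B6, B6–B7, B7–B8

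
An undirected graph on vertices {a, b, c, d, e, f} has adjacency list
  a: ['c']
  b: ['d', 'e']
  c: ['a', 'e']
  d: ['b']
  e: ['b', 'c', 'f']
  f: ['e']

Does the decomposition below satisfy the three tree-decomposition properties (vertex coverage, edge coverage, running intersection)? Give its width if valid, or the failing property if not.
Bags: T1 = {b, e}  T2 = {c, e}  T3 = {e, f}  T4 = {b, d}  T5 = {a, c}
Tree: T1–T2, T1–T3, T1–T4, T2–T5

Every vertex of G appears in some bag (union = {a, b, c, d, e, f}); every edge is covered by a bag; and for each vertex v the set of bags containing v is connected in the bag tree. The decomposition is therefore valid. The largest bag has 2 vertices, so the width is 1.

Yes; width 1.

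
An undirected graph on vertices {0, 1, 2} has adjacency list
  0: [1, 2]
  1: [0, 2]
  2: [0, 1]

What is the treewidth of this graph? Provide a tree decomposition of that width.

Treewidth 2.
Bags: B1 = {0, 1, 2}
Tree: (single bag)

With just one bag of size 3, the width is 3 − 1 = 2, so tw(G) ≤ 2. On the other hand G contains the 3-clique {0, 1, 2}. A clique must lie in a single bag of any decomposition, so no decomposition can have width below 2. Hence tw(G) = 2 exactly.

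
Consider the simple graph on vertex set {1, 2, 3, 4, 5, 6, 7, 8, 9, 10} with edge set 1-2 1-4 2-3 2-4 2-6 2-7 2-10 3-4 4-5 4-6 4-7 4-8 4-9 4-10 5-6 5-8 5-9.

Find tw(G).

2

A width-2 tree decomposition is:
Bags: B1 = {2, 4, 10}  B2 = {2, 4, 6}  B3 = {2, 4, 7}  B4 = {4, 5, 6}  B5 = {2, 3, 4}  B6 = {4, 5, 8}  B7 = {1, 2, 4}  B8 = {4, 5, 9}
Tree: B1–B2, B2–B3, B2–B4, B3–B5, B4–B6, B3–B7, B4–B8
Each bag holds 3 vertices, so the decomposition has width 2, which upper-bounds the treewidth. On the other hand G contains the 3-clique {4, 5, 8}. A clique must lie in a single bag of any decomposition, so no decomposition can have width below 2. Hence tw(G) = 2 exactly.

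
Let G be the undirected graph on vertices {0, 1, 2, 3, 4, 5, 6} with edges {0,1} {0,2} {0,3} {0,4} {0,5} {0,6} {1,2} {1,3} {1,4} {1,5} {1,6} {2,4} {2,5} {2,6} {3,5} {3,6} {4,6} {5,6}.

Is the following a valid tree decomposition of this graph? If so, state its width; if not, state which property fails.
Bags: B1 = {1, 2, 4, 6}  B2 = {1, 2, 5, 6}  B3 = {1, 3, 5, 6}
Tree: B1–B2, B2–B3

A tree decomposition must satisfy three properties: every vertex lies in some bag; for every edge, both endpoints lie together in some bag; and for every vertex, the bags containing it form a connected subtree. Here vertex 0 appears in no bag, so the decomposition is invalid.

No — vertex 0 appears in no bag.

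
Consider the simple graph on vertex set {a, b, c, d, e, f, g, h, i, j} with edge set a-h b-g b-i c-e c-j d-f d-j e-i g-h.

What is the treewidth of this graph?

A width-1 tree decomposition is:
Bags: B1 = {a, h}  B2 = {g, h}  B3 = {b, g}  B4 = {b, i}  B5 = {e, i}  B6 = {c, e}  B7 = {c, j}  B8 = {d, j}  B9 = {d, f}
Tree: B1–B2, B2–B3, B3–B4, B4–B5, B5–B6, B6–B7, B7–B8, B8–B9
Every bag has size at most 2, so the width is 2 − 1 = 1 and tw(G) ≤ 1. Since G has at least one edge (e.g. a–h), it is not an edgeless graph, so tw(G) ≥ 1. The upper and lower bounds meet at 1, so that is the treewidth.

1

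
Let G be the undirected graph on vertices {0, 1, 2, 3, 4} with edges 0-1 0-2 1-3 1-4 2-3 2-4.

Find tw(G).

2

A width-2 tree decomposition is:
Bags: B1 = {0, 1, 2}  B2 = {1, 2, 4}  B3 = {1, 2, 3}
Tree: B1–B2, B2–B3
The largest bag has 3 vertices, giving width 2; this decomposition certifies tw(G) ≤ 2. The edges 0–1–4–2–0 form a cycle, so G is not a tree and its treewidth is at least 2. Therefore the treewidth is 2.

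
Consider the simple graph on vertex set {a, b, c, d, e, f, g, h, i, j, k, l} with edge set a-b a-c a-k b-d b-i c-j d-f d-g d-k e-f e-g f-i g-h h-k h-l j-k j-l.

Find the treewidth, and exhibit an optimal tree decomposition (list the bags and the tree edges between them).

Treewidth 3.
Bags: B1 = {e, f, g, i}  B2 = {d, f, g, i}  B3 = {b, d, g, i}  B4 = {b, d, g, h}  B5 = {b, d, h, k}  B6 = {a, b, h, k}  B7 = {a, h, k, l}  B8 = {a, j, k, l}  B9 = {a, c, j, l}
Tree: B1–B2, B2–B3, B3–B4, B4–B5, B5–B6, B6–B7, B7–B8, B8–B9

The largest bag has 4 vertices, giving width 3; this decomposition certifies tw(G) ≤ 3. For the lower bound: the 4 vertex sets {e,f,i}, {g}, {d}, {a,b,h,k} are disjoint, each induces a connected subgraph, and every pair is joined by at least one edge of G. Contracting each set to a single vertex therefore yields K_{4} as a minor, and since treewidth is minor-monotone, tw(G) ≥ tw(K_{4}) = 3. Combining the bounds, tw(G) = 3.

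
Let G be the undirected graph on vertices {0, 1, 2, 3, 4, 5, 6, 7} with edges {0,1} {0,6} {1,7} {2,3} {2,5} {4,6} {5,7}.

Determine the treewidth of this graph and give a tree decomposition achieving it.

Treewidth 1.
One optimal decomposition is:
Bags: B1 = {4, 6}  B2 = {0, 6}  B3 = {0, 1}  B4 = {1, 7}  B5 = {5, 7}  B6 = {2, 5}  B7 = {2, 3}
Tree: B1–B2, B2–B3, B3–B4, B4–B5, B5–B6, B6–B7

Every bag has size at most 2, so the width is 2 − 1 = 1 and tw(G) ≤ 1. Any graph with an edge has treewidth ≥ 1, and G has the edge 4–6. Therefore the treewidth is 1.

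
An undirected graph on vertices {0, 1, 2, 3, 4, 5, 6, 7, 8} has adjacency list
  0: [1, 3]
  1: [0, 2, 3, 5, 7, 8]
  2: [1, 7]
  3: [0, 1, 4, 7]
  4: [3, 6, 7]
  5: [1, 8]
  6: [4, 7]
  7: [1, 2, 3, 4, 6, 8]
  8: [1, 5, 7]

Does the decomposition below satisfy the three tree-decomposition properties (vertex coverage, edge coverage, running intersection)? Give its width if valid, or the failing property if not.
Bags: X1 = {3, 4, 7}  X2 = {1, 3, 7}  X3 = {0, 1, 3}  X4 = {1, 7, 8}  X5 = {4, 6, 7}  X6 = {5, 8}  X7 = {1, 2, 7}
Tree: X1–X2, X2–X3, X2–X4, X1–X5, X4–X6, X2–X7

No — edge (1,5) lies in no bag.

A tree decomposition must satisfy three properties: every vertex lies in some bag; for every edge, both endpoints lie together in some bag; and for every vertex, the bags containing it form a connected subtree. Here edge (1,5) lies in no bag, so the decomposition is invalid.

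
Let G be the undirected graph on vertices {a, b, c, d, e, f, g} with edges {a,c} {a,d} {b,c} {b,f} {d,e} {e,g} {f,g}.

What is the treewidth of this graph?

2

A width-2 tree decomposition is:
Bags: B1 = {a, d, e}  B2 = {a, c, e}  B3 = {b, c, e}  B4 = {b, e, f}  B5 = {e, f, g}
Tree: B1–B2, B2–B3, B3–B4, B4–B5
The largest bag has 3 vertices, giving width 2; this decomposition certifies tw(G) ≤ 2. For the lower bound, G contains the cycle e–d–a–c–b–f–g–e, so G is not a forest; only forests have treewidth ≤ 1, hence tw(G) ≥ 2. Therefore the treewidth is 2.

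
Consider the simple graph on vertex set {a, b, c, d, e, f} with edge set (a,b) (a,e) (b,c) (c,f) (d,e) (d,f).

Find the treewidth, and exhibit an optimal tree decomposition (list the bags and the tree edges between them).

Each bag holds 3 vertices, so the decomposition has width 2, which upper-bounds the treewidth. The edges c–b–a–e–d–f–c form a cycle, so G is not a tree and its treewidth is at least 2. The upper and lower bounds meet at 2, so that is the treewidth.

Treewidth 2.
One optimal decomposition is:
Bags: B1 = {a, b, c}  B2 = {a, c, e}  B3 = {c, d, e}  B4 = {c, d, f}
Tree: B1–B2, B2–B3, B3–B4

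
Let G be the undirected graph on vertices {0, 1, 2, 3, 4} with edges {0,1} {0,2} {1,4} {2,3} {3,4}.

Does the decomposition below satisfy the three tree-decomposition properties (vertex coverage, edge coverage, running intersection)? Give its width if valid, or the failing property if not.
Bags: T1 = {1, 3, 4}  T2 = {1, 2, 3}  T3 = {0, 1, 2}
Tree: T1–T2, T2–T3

Yes; width 2.

Every vertex of G appears in some bag (union = {0, 1, 2, 3, 4}); every edge is covered by a bag; and for each vertex v the set of bags containing v is connected in the bag tree. The decomposition is therefore valid. The largest bag has 3 vertices, so the width is 2.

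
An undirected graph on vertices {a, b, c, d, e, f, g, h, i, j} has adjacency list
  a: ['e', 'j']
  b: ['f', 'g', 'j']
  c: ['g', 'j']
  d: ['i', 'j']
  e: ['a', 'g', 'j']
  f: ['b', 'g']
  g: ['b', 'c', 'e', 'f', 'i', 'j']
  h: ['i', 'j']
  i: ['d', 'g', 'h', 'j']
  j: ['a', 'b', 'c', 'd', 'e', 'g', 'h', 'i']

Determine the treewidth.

A width-2 tree decomposition is:
Bags: B1 = {e, g, j}  B2 = {g, i, j}  B3 = {h, i, j}  B4 = {c, g, j}  B5 = {a, e, j}  B6 = {b, g, j}  B7 = {b, f, g}  B8 = {d, i, j}
Tree: B1–B2, B2–B3, B2–B4, B1–B5, B4–B6, B6–B7, B2–B8
Each bag holds 3 vertices, so the decomposition has width 2, which upper-bounds the treewidth. For the lower bound, the 3 vertices {d, i, j} are pairwise adjacent, and any tree decomposition puts a clique entirely inside one bag — forcing width ≥ 2. Combining the bounds, tw(G) = 2.

2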